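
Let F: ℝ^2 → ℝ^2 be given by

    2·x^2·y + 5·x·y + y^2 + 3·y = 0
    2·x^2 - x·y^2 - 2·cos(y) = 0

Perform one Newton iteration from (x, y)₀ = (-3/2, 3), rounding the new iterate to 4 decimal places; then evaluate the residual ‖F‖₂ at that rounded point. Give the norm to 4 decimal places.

6.0866

At (-3/2, 3): F = (9.0000, 19.979985).
Jacobian J = [[4·x·y + 5·y, 2·x^2 + 5·x + 2·y + 3], [4·x - y^2, -2·x·y + 2·sin(y)]].
At the point, J = [[-3.0000, 6.0000], [-15.0000, 9.282240]] (det J = 62.153280).
Solving J·Δ = −F gives Δ = (0.5847, -1.2077).
Then the next iterate is (x, y)₁ = (-0.9153, 1.7923).
Re-evaluating at (-0.9153, 1.7923): F = (3.389863, 5.055196), so ‖F‖₂ = 6.0866.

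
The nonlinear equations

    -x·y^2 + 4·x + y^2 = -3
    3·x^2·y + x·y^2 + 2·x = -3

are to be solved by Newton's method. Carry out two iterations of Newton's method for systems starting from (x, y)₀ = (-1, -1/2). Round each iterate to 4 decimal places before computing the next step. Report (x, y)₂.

(-0.8598, -0.4859)

At (-1, -1/2): F = (-0.5000, -0.7500).
Jacobian J = [[-y^2 + 4, -2·x·y + 2·y], [6·x·y + y^2 + 2, 3·x^2 + 2·x·y]].
At the point, J = [[3.7500, -2.0000], [5.2500, 4.0000]] (det J = 25.5000).
Solving J·Δ = −F gives Δ = (0.1373, 0.0074).
Then the next iterate is (x, y)₁ = (-0.8627, -0.4926).
Round to (-0.8627, -0.4926) and repeat: F = (0.001193, -0.034593), J = [[3.757345, -1.835132], [4.792451, 3.082686]].
Δ = (0.0029, 0.0067), so (x, y)₂ = (-0.8598, -0.4859).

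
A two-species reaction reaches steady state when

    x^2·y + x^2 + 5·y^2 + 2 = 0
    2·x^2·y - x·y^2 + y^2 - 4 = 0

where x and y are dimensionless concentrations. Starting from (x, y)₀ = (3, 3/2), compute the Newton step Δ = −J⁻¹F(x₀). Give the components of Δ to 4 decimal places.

(-0.0758, -1.4422)

At (3, 3/2): F = (35.7500, 18.5000).
Jacobian J = [[2·x·y + 2·x, x^2 + 10·y], [4·x·y - y^2, 2·x^2 - 2·x·y + 2·y]].
At the point, J = [[15.0000, 24.0000], [15.7500, 12.0000]] (det J = -198.0000).
Solving J·Δ = −F gives Δ = (-0.0758, -1.4422).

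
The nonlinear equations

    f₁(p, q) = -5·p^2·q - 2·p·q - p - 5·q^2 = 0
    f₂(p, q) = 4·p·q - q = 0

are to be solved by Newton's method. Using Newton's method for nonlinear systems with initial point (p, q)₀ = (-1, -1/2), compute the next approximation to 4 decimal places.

(-0.6121, -0.1552)

At (-1, -1/2): F = (1.2500, 2.5000).
Jacobian J = [[-10·p·q - 2·q - 1, -5·p^2 - 2·p - 10·q], [4·q, 4·p - 1]].
At the point, J = [[-5.0000, 2.0000], [-2.0000, -5.0000]] (det J = 29.0000).
Solving J·Δ = −F gives Δ = (0.3879, 0.3448).
Then the next iterate is (p, q)₁ = (-0.6121, -0.1552).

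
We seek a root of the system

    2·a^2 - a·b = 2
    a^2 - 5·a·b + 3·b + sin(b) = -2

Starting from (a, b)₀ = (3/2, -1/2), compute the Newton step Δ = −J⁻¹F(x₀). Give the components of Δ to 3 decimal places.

(-0.179, 1.390)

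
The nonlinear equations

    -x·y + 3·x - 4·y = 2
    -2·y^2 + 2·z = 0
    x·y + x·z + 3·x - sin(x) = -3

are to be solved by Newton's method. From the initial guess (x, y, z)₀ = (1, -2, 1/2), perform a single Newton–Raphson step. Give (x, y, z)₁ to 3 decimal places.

(1.274, 0.474, -5.895)

At (1, -2, 1/2): F = (11.000, -7.000, 3.65853).
Jacobian J = [[-y + 3, -x - 4, 0], [0, -4·y, 2], [y + z - cos(x) + 3, x, x]].
At the point, J = [[5.000, -5.000, 0.000], [0.000, 8.000, 2.000], [0.95970, 1.000, 1.000]] (det J = 20.40302).
Solving J·Δ = −F gives Δ = (0.274, 2.474, -6.395).
Then the next iterate is (x, y, z)₁ = (1.274, 0.474, -5.895).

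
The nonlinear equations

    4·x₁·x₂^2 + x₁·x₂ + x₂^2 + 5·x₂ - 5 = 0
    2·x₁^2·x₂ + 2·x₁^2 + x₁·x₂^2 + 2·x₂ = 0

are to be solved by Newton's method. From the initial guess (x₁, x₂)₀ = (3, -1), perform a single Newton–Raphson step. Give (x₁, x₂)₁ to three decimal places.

At (3, -1): F = (0.000, 1.000).
Jacobian J = [[4·x₂^2 + x₂, 8·x₁·x₂ + x₁ + 2·x₂ + 5], [4·x₁·x₂ + 4·x₁ + x₂^2, 2·x₁^2 + 2·x₁·x₂ + 2]].
At the point, J = [[3.000, -18.000], [1.000, 14.000]] (det J = 60.000).
Solving J·Δ = −F gives Δ = (-0.300, -0.050).
Then the next iterate is (x₁, x₂)₁ = (2.700, -1.050).

(2.700, -1.050)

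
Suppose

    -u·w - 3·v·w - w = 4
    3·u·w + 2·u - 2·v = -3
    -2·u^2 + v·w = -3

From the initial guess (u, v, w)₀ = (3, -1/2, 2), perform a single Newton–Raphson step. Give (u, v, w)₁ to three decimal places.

(1.712, -0.730, -0.018)

At (3, -1/2, 2): F = (-9.000, 28.000, -16.000).
Jacobian J = [[-w, -3·w, -u - 3·v - 1], [3·w + 2, -2, 3·u], [-4·u, w, v]].
At the point, J = [[-2.000, -6.000, -2.500], [8.000, -2.000, 9.000], [-12.000, 2.000, -0.500]] (det J = 678.000).
Solving J·Δ = −F gives Δ = (-1.288, -0.230, -2.018).
Then the next iterate is (u, v, w)₁ = (1.712, -0.730, -0.018).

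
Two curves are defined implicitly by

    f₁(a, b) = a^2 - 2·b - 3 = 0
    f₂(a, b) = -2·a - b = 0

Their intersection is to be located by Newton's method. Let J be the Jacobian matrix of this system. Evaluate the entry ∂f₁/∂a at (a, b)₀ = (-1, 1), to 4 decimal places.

-2.0000

∂f₁/∂a = 2·a.
At (-1, 1) this is -2.0000.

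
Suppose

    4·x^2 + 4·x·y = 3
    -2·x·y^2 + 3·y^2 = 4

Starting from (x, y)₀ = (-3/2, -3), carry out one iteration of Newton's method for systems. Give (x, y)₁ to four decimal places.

At (-3/2, -3): F = (24.0000, 50.0000).
Jacobian J = [[8·x + 4·y, 4·x], [-2·y^2, -4·x·y + 6·y]].
At the point, J = [[-24.0000, -6.0000], [-18.0000, -36.0000]] (det J = 756.0000).
Solving J·Δ = −F gives Δ = (0.7460, 1.0159).
Then the next iterate is (x, y)₁ = (-0.7540, -1.9841).

(-0.7540, -1.9841)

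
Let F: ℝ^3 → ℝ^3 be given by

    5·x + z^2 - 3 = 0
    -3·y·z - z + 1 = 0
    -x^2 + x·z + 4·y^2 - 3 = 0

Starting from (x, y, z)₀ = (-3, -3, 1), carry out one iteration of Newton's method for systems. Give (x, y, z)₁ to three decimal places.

(0.556, -1.039, 0.610)

At (-3, -3, 1): F = (-17.000, 9.000, 21.000).
Jacobian J = [[5, 0, 2·z], [0, -3·z, -3·y - 1], [-2·x + z, 8·y, x]].
At the point, J = [[5.000, 0.000, 2.000], [0.000, -3.000, 8.000], [7.000, -24.000, -3.000]] (det J = 1047.000).
Solving J·Δ = −F gives Δ = (3.556, 1.961, -0.390).
Then the next iterate is (x, y, z)₁ = (0.556, -1.039, 0.610).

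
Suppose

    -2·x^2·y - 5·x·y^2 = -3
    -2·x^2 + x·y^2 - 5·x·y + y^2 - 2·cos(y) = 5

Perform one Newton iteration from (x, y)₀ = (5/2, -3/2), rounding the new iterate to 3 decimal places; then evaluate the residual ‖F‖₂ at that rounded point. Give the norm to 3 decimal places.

1.954

At (5/2, -3/2): F = (-6.375, 8.98353).
Jacobian J = [[-4·x·y - 5·y^2, -2·x^2 - 10·x·y], [-4·x + y^2 - 5·y, 2·x·y - 5·x + 2·y + 2·sin(y)]].
At the point, J = [[3.750, 25.000], [-0.250, -24.99499]] (det J = -87.48121).
Solving J·Δ = −F gives Δ = (-0.746, 0.367).
Then the next iterate is (x, y)₁ = (1.754, -1.133).
Re-evaluating at (1.754, -1.133): F = (-1.28657, 1.47077), so ‖F‖₂ = 1.954.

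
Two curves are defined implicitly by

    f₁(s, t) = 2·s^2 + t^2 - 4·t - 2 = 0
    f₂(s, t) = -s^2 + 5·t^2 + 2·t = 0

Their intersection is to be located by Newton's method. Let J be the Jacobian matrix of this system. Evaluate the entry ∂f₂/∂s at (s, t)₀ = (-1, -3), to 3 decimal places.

2.000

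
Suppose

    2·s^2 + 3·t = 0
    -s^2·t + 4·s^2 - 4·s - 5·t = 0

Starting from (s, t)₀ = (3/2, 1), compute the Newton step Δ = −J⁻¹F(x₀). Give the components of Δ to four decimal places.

(-0.7115, -1.0769)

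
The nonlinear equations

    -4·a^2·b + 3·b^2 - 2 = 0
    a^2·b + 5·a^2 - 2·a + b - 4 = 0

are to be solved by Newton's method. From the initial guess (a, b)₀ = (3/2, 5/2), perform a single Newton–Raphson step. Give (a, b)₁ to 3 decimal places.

At (3/2, 5/2): F = (-5.750, 12.375).
Jacobian J = [[-8·a·b, -4·a^2 + 6·b], [2·a·b + 10·a - 2, a^2 + 1]].
At the point, J = [[-30.000, 6.000], [20.500, 3.250]] (det J = -220.500).
Solving J·Δ = −F gives Δ = (-0.421, -1.149).
Then the next iterate is (a, b)₁ = (1.079, 1.351).

(1.079, 1.351)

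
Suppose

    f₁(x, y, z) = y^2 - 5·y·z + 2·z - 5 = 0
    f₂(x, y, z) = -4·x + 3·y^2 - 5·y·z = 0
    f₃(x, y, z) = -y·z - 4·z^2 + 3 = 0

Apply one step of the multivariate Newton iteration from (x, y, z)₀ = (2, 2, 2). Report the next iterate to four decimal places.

At (2, 2, 2): F = (-17.0000, -16.0000, -17.0000).
Jacobian J = [[0, 2·y - 5·z, -5·y + 2], [-4, 6·y - 5·z, -5·y], [0, -z, -y - 8·z]].
At the point, J = [[0.0000, -6.0000, -8.0000], [-4.0000, 2.0000, -10.0000], [0.0000, -2.0000, -18.0000]] (det J = 368.0000).
Solving J·Δ = −F gives Δ = (-3.0761, -1.8478, -0.7391).
Then the next iterate is (x, y, z)₁ = (-1.0761, 0.1522, 1.2609).

(-1.0761, 0.1522, 1.2609)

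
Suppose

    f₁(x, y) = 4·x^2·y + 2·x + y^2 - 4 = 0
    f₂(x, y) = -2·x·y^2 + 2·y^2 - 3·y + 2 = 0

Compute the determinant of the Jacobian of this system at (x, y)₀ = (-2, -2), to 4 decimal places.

-822.0000

J = [[8·x·y + 2, 4·x^2 + 2·y], [-2·y^2, -4·x·y + 4·y - 3]].
At the point, J = [[34.0000, 12.0000], [-8.0000, -27.0000]].
det J = -822.0000.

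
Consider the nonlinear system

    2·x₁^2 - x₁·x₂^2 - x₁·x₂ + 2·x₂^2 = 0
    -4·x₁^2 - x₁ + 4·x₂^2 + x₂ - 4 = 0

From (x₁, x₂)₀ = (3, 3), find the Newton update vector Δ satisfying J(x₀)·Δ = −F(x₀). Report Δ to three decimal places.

At (3, 3): F = (0.000, -4.000).
Jacobian J = [[4·x₁ - x₂^2 - x₂, -2·x₁·x₂ - x₁ + 4·x₂], [-8·x₁ - 1, 8·x₂ + 1]].
At the point, J = [[0.000, -9.000], [-25.000, 25.000]] (det J = -225.000).
Solving J·Δ = −F gives Δ = (-0.160, 0.000).

(-0.160, 0.000)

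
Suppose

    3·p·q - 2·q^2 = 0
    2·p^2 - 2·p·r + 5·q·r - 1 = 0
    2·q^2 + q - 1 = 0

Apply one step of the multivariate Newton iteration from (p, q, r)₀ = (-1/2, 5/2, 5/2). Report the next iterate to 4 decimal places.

(-0.2848, 1.2273, 1.3270)

At (-1/2, 5/2, 5/2): F = (-16.2500, 33.2500, 14.0000).
Jacobian J = [[3·q, 3·p - 4·q, 0], [4·p - 2·r, 5·r, -2·p + 5·q], [0, 4·q + 1, 0]].
At the point, J = [[7.5000, -11.5000, 0.0000], [-7.0000, 12.5000, 13.5000], [0.0000, 11.0000, 0.0000]] (det J = -1113.7500).
Solving J·Δ = −F gives Δ = (0.2152, -1.2727, -1.1730).
Then the next iterate is (p, q, r)₁ = (-0.2848, 1.2273, 1.3270).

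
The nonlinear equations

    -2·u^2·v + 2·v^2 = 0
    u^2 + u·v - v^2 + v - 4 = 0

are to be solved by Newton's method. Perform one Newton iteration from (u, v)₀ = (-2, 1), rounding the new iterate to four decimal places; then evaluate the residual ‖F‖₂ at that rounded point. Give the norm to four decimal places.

1.1248

At (-2, 1): F = (-6.0000, -2.0000).
Jacobian J = [[-4·u·v, -2·u^2 + 4·v], [2·u + v, u - 2·v + 1]].
At the point, J = [[8.0000, -4.0000], [-3.0000, -3.0000]] (det J = -36.0000).
Solving J·Δ = −F gives Δ = (0.2778, -0.9444).
Then the next iterate is (u, v)₁ = (-1.7222, 0.0556).
Re-evaluating at (-1.7222, 0.0556): F = (-0.323633, -1.077273), so ‖F‖₂ = 1.1248.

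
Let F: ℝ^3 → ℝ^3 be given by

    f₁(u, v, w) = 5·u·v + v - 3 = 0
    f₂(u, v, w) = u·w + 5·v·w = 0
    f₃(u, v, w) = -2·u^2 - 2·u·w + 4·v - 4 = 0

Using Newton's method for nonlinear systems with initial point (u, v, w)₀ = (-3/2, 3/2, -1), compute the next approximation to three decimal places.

At (-3/2, 3/2, -1): F = (-12.750, -6.000, -5.500).
Jacobian J = [[5·v, 5·u + 1, 0], [w, 5·w, u + 5·v], [-4·u - 2·w, 4, -2·u]].
At the point, J = [[7.500, -6.500, 0.000], [-1.000, -5.000, 6.000], [8.000, 4.000, 3.000]] (det J = -624.000).
Solving J·Δ = −F gives Δ = (0.953, -0.862, 0.441).
Then the next iterate is (u, v, w)₁ = (-0.547, 0.638, -0.559).

(-0.547, 0.638, -0.559)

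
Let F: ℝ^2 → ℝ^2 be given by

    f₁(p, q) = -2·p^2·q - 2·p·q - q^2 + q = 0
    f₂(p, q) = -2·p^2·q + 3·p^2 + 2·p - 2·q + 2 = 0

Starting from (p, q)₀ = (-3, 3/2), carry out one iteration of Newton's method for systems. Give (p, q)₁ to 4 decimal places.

(-1.9816, 1.2518)

At (-3, 3/2): F = (-18.7500, -7.0000).
Jacobian J = [[-4·p·q - 2·q, -2·p^2 - 2·p - 2·q + 1], [-4·p·q + 6·p + 2, -2·p^2 - 2]].
At the point, J = [[15.0000, -14.0000], [2.0000, -20.0000]] (det J = -272.0000).
Solving J·Δ = −F gives Δ = (1.0184, -0.2482).
Then the next iterate is (p, q)₁ = (-1.9816, 1.2518).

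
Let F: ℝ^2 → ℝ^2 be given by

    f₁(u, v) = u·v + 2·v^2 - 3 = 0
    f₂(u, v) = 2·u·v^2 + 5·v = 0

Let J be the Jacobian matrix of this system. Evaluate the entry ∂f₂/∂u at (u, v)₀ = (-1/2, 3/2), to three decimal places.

4.500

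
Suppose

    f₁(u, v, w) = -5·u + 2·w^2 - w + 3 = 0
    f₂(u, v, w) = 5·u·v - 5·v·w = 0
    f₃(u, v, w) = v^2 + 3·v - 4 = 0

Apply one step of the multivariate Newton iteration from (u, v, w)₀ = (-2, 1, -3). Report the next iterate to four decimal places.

At (-2, 1, -3): F = (34.0000, 5.0000, 0.0000).
Jacobian J = [[-5, 0, 4·w - 1], [5·v, 5·u - 5·w, -5·v], [0, 2·v + 3, 0]].
At the point, J = [[-5.0000, 0.0000, -13.0000], [5.0000, 5.0000, -5.0000], [0.0000, 5.0000, 0.0000]] (det J = -450.0000).
Solving J·Δ = −F gives Δ = (1.1667, 0.0000, 2.1667).
Then the next iterate is (u, v, w)₁ = (-0.8333, 1.0000, -0.8333).

(-0.8333, 1.0000, -0.8333)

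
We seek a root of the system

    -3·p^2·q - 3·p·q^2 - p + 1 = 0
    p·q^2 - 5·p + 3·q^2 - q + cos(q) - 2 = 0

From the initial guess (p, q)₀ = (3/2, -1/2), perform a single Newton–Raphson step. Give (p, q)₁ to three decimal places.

(0.499, -0.946)

At (3/2, -1/2): F = (1.750, -6.99742).
Jacobian J = [[-6·p·q - 3·q^2 - 1, -3·p^2 - 6·p·q], [q^2 - 5, 2·p·q + 6·q - sin(q) - 1]].
At the point, J = [[2.750, -2.250], [-4.750, -5.02057]] (det J = -24.49408).
Solving J·Δ = −F gives Δ = (-1.001, -0.446).
Then the next iterate is (p, q)₁ = (0.499, -0.946).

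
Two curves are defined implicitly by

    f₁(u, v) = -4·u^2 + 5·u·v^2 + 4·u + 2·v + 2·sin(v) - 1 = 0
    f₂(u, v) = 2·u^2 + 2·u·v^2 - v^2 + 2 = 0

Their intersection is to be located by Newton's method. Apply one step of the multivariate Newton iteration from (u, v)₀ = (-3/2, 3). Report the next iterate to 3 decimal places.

At (-3/2, 3): F = (-77.21776, -29.500).
Jacobian J = [[-8·u + 5·v^2 + 4, 10·u·v + 2·cos(v) + 2], [4·u + 2·v^2, 4·u·v - 2·v]].
At the point, J = [[61.000, -44.97998], [12.000, -24.000]] (det J = -924.24018).
Solving J·Δ = −F gives Δ = (0.569, -0.944).
Then the next iterate is (u, v)₁ = (-0.931, 2.056).

(-0.931, 2.056)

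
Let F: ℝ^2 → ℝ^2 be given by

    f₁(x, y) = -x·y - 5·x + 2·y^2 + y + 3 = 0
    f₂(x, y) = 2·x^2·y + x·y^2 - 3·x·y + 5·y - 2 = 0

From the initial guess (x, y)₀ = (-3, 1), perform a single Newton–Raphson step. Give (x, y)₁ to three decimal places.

At (-3, 1): F = (24.000, 27.000).
Jacobian J = [[-y - 5, -x + 4·y + 1], [4·x·y + y^2 - 3·y, 2·x^2 + 2·x·y - 3·x + 5]].
At the point, J = [[-6.000, 8.000], [-14.000, 26.000]] (det J = -44.000).
Solving J·Δ = −F gives Δ = (9.273, 3.955).
Then the next iterate is (x, y)₁ = (6.273, 4.955).

(6.273, 4.955)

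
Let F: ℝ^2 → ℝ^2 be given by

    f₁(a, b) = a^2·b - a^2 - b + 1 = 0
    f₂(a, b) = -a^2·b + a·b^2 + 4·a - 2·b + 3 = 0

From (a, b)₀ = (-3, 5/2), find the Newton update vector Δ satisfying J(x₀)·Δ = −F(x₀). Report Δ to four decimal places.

(-4.0625, -6.0703)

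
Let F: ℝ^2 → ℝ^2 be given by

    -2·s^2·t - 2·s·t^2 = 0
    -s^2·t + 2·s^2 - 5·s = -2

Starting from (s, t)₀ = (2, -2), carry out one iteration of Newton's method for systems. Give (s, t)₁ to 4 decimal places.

At (2, -2): F = (0.0000, 8.0000).
Jacobian J = [[-4·s·t - 2·t^2, -2·s^2 - 4·s·t], [-2·s·t + 4·s - 5, -s^2]].
At the point, J = [[8.0000, 8.0000], [11.0000, -4.0000]] (det J = -120.0000).
Solving J·Δ = −F gives Δ = (-0.5333, 0.5333).
Then the next iterate is (s, t)₁ = (1.4667, -1.4667).

(1.4667, -1.4667)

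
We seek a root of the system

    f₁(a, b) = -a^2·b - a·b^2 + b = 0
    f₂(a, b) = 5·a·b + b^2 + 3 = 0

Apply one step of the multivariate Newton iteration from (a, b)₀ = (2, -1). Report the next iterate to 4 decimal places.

At (2, -1): F = (1.0000, -6.0000).
Jacobian J = [[-2·a·b - b^2, -a^2 - 2·a·b + 1], [5·b, 5·a + 2·b]].
At the point, J = [[3.0000, 1.0000], [-5.0000, 8.0000]] (det J = 29.0000).
Solving J·Δ = −F gives Δ = (-0.4828, 0.4483).
Then the next iterate is (a, b)₁ = (1.5172, -0.5517).

(1.5172, -0.5517)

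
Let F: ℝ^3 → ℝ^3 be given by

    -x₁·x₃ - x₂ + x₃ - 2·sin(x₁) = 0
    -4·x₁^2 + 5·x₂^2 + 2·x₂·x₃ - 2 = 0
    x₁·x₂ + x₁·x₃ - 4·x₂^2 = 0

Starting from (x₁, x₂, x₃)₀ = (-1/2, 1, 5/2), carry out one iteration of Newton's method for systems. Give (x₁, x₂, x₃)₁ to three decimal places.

(-0.035, 0.599, 1.080)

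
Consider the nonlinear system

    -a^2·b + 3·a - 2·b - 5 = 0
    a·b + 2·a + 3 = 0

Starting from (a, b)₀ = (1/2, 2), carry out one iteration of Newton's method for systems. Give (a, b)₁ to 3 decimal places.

(-0.263, -1.895)

At (1/2, 2): F = (-8.000, 5.000).
Jacobian J = [[-2·a·b + 3, -a^2 - 2], [b + 2, a]].
At the point, J = [[1.000, -2.250], [4.000, 0.500]] (det J = 9.500).
Solving J·Δ = −F gives Δ = (-0.763, -3.895).
Then the next iterate is (a, b)₁ = (-0.263, -1.895).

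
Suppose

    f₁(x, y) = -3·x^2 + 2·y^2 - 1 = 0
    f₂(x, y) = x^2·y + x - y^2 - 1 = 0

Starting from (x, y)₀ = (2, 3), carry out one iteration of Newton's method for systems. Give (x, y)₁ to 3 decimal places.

(1.561, 2.144)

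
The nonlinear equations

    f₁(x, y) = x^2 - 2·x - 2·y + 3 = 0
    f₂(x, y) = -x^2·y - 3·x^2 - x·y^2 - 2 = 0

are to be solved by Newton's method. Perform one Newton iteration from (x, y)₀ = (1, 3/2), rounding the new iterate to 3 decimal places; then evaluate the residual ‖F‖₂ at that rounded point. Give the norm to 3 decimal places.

At (1, 3/2): F = (-1.000, -8.750).
Jacobian J = [[2·x - 2, -2], [-2·x·y - 6·x - y^2, -x^2 - 2·x·y]].
At the point, J = [[0.000, -2.000], [-11.250, -4.000]] (det J = -22.500).
Solving J·Δ = −F gives Δ = (-0.600, -0.500).
Then the next iterate is (x, y)₁ = (0.400, 1.000).
Re-evaluating at (0.400, 1.000): F = (0.360, -3.040), so ‖F‖₂ = 3.061.

3.061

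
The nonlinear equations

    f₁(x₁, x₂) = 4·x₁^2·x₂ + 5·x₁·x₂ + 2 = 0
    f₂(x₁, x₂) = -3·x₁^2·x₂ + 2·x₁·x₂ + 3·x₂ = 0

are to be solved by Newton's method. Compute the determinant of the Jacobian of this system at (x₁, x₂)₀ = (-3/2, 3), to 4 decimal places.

92.2500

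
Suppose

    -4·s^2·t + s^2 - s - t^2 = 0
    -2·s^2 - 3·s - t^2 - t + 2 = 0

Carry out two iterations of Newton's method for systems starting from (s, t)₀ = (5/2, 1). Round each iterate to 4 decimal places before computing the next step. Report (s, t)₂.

At (5/2, 1): F = (-22.2500, -20.0000).
Jacobian J = [[-8·s·t + 2·s - 1, -4·s^2 - 2·t], [-4·s - 3, -2·t - 1]].
At the point, J = [[-16.0000, -27.0000], [-13.0000, -3.0000]] (det J = -303.0000).
Solving J·Δ = −F gives Δ = (-1.5619, 0.1015).
Then the next iterate is (s, t)₁ = (0.9381, 1.1015).
Round to (0.9381, 1.1015) and repeat: F = (-5.148790, -4.889165), J = [[-7.390337, -5.723126], [-6.7524, -3.2030]].
Δ = (-0.7673, 0.0912), so (s, t)₂ = (0.1708, 1.1927).

(0.1708, 1.1927)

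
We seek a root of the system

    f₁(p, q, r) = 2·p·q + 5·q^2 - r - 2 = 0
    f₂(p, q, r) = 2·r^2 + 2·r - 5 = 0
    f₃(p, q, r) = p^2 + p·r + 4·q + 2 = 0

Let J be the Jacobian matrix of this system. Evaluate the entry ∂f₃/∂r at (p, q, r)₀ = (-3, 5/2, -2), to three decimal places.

-3.000

∂f₃/∂r = p.
At (-3, 5/2, -2) this is -3.000.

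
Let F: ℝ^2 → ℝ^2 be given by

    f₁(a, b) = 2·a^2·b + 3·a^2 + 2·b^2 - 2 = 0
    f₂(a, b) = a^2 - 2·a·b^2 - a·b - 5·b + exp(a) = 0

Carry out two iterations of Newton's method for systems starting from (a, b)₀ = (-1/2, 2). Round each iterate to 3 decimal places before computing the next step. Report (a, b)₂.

At (-1/2, 2): F = (7.750, -4.14347).
Jacobian J = [[4·a·b + 6·a, 2·a^2 + 4·b], [2·a - 2·b^2 - b + exp(a), -4·a·b - a - 5]].
At the point, J = [[-7.000, 8.500], [-10.39347, -0.500]] (det J = 91.84449).
Solving J·Δ = −F gives Δ = (-0.341, -1.193).
Then the next iterate is (a, b)₁ = (-0.841, 0.807).
Round to (-0.841, 0.807) and repeat: F = (2.56589, -1.12235), J = [[-7.76075, 4.64256], [-3.36022, -1.44425]].
Δ = (-0.056, -0.647), so (a, b)₂ = (-0.897, 0.160).

(-0.897, 0.160)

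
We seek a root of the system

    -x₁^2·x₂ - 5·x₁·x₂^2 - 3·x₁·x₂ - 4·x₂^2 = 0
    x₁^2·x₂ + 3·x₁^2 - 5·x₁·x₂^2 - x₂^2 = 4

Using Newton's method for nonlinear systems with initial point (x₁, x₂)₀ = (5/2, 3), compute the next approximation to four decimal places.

At (5/2, 3): F = (-189.7500, -88.0000).
Jacobian J = [[-2·x₁·x₂ - 5·x₂^2 - 3·x₂, -x₁^2 - 10·x₁·x₂ - 3·x₁ - 8·x₂], [2·x₁·x₂ + 6·x₁ - 5·x₂^2, x₁^2 - 10·x₁·x₂ - 2·x₂]].
At the point, J = [[-69.0000, -112.7500], [-15.0000, -74.7500]] (det J = 3466.5000).
Solving J·Δ = −F gives Δ = (-1.2294, -0.9305).
Then the next iterate is (x₁, x₂)₁ = (1.2706, 2.0695).

(1.2706, 2.0695)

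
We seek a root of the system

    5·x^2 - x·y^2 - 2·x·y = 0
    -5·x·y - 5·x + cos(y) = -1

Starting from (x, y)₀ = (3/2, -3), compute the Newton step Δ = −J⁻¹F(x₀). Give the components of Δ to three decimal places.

(-0.942, 0.759)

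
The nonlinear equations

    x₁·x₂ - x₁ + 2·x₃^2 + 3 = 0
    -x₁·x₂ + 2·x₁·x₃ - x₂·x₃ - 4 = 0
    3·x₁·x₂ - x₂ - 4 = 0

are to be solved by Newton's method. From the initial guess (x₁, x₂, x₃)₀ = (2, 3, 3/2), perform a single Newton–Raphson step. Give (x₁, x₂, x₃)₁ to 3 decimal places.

(2.302, 0.256, 0.397)

At (2, 3, 3/2): F = (11.500, -8.500, 11.000).
Jacobian J = [[x₂ - 1, x₁, 4·x₃], [-x₂ + 2·x₃, -x₁ - x₃, 2·x₁ - x₂], [3·x₂, 3·x₁ - 1, 0]].
At the point, J = [[2.000, 2.000, 6.000], [0.000, -3.500, 1.000], [9.000, 5.000, 0.000]] (det J = 197.000).
Solving J·Δ = −F gives Δ = (0.302, -2.744, -1.103).
Then the next iterate is (x₁, x₂, x₃)₁ = (2.302, 0.256, 0.397).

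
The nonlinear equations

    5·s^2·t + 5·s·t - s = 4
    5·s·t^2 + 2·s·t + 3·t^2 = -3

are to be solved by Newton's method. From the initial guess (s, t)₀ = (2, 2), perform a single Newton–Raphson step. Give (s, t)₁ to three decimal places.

(1.440, 1.115)

At (2, 2): F = (54.000, 63.000).
Jacobian J = [[10·s·t + 5·t - 1, 5·s^2 + 5·s], [5·t^2 + 2·t, 10·s·t + 2·s + 6·t]].
At the point, J = [[49.000, 30.000], [24.000, 56.000]] (det J = 2024.000).
Solving J·Δ = −F gives Δ = (-0.560, -0.885).
Then the next iterate is (s, t)₁ = (1.440, 1.115).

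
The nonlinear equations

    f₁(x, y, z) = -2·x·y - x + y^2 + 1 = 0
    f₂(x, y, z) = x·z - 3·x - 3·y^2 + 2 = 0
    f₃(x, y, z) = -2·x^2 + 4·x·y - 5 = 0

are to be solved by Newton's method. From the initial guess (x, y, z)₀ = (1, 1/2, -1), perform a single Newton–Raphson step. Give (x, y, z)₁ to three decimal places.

(0.200, 1.350, 1.100)

At (1, 1/2, -1): F = (-0.750, -2.750, -5.000).
Jacobian J = [[-2·y - 1, -2·x + 2·y, 0], [z - 3, -6·y, x], [-4·x + 4·y, 4·x, 0]].
At the point, J = [[-2.000, -1.000, 0.000], [-4.000, -3.000, 1.000], [-2.000, 4.000, 0.000]] (det J = 10.000).
Solving J·Δ = −F gives Δ = (-0.800, 0.850, 2.100).
Then the next iterate is (x, y, z)₁ = (0.200, 1.350, 1.100).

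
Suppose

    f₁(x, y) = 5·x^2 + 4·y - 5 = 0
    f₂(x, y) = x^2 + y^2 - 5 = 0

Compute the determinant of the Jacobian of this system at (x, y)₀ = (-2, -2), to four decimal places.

J = [[10·x, 4], [2·x, 2·y]].
At the point, J = [[-20.0000, 4.0000], [-4.0000, -4.0000]].
det J = 96.0000.

96.0000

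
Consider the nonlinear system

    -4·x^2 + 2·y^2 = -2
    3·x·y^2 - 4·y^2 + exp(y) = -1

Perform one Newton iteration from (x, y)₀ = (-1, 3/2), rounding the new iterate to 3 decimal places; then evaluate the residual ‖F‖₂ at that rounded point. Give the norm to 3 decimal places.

At (-1, 3/2): F = (2.500, -10.26831).
Jacobian J = [[-8·x, 4·y], [3·y^2, 6·x·y - 8·y + exp(y)]].
At the point, J = [[8.000, 6.000], [6.750, -16.51831]] (det J = -172.64649).
Solving J·Δ = −F gives Δ = (0.118, -0.574).
Then the next iterate is (x, y)₁ = (-0.882, 0.926).
Re-evaluating at (-0.882, 0.926): F = (0.60326, -2.17439), so ‖F‖₂ = 2.257.

2.257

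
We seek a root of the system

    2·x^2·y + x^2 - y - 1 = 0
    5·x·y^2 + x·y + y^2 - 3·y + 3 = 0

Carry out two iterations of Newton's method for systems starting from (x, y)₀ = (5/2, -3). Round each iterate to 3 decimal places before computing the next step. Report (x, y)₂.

(1.596, -0.887)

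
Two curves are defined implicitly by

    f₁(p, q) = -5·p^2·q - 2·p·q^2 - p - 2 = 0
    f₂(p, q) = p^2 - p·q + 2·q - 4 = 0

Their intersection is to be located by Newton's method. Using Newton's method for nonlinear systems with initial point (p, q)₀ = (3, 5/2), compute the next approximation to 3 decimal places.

(2.024, 1.585)

At (3, 5/2): F = (-155.000, 2.500).
Jacobian J = [[-10·p·q - 2·q^2 - 1, -5·p^2 - 4·p·q], [2·p - q, -p + 2]].
At the point, J = [[-88.500, -75.000], [3.500, -1.000]] (det J = 351.000).
Solving J·Δ = −F gives Δ = (-0.976, -0.915).
Then the next iterate is (p, q)₁ = (2.024, 1.585).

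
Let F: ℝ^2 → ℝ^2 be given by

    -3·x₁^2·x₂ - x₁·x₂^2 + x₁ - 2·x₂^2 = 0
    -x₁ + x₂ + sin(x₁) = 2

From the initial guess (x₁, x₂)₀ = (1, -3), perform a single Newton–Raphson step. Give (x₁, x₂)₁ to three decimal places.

(-2.574, 0.516)

At (1, -3): F = (-17.000, -5.15853).
Jacobian J = [[-6·x₁·x₂ - x₂^2 + 1, -3·x₁^2 - 2·x₁·x₂ - 4·x₂], [cos(x₁) - 1, 1]].
At the point, J = [[10.000, 15.000], [-0.45970, 1.000]] (det J = 16.89547).
Solving J·Δ = −F gives Δ = (-3.574, 3.516).
Then the next iterate is (x₁, x₂)₁ = (-2.574, 0.516).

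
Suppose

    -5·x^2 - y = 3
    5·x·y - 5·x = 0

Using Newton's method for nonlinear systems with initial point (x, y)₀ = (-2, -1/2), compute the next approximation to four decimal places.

At (-2, -1/2): F = (-22.5000, 15.0000).
Jacobian J = [[-10·x, -1], [5·y - 5, 5·x]].
At the point, J = [[20.0000, -1.0000], [-7.5000, -10.0000]] (det J = -207.5000).
Solving J·Δ = −F gives Δ = (1.1566, 0.6325).
Then the next iterate is (x, y)₁ = (-0.8434, 0.1325).

(-0.8434, 0.1325)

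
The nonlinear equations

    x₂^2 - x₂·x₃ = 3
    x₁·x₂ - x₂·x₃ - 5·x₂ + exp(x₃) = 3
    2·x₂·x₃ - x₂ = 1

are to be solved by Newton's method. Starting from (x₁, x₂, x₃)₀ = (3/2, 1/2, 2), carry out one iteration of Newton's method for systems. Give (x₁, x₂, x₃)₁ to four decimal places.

At (3/2, 1/2, 2): F = (-3.7500, 1.639056, 0.5000).
Jacobian J = [[0, 2·x₂ - x₃, -x₂], [x₂, x₁ - x₃ - 5, -x₂ + exp(x₃)], [0, 2·x₃ - 1, 2·x₂]].
At the point, J = [[0.0000, -1.0000, -0.5000], [0.5000, -5.5000, 6.889056], [0.0000, 3.0000, 1.0000]] (det J = -0.2500).
Solving J·Δ = −F gives Δ = (369.9513, 7.0000, -21.5000).
Then the next iterate is (x₁, x₂, x₃)₁ = (371.4513, 7.5000, -19.5000).

(371.4513, 7.5000, -19.5000)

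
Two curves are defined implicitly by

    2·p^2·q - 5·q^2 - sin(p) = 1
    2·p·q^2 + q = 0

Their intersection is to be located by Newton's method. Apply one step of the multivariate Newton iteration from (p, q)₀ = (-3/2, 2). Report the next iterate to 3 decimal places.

At (-3/2, 2): F = (-11.00251, -10.000).
Jacobian J = [[4·p·q - cos(p), 2·p^2 - 10·q], [2·q^2, 4·p·q + 1]].
At the point, J = [[-12.07074, -15.500], [8.000, -11.000]] (det J = 256.77811).
Solving J·Δ = −F gives Δ = (0.132, -0.813).
Then the next iterate is (p, q)₁ = (-1.368, 1.187).

(-1.368, 1.187)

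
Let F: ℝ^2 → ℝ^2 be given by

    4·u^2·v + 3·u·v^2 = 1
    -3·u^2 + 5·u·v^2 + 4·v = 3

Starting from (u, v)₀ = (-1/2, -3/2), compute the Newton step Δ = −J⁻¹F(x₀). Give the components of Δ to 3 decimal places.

(-0.249, 1.646)

At (-1/2, -3/2): F = (-5.875, -15.375).
Jacobian J = [[8·u·v + 3·v^2, 4·u^2 + 6·u·v], [-6·u + 5·v^2, 10·u·v + 4]].
At the point, J = [[12.750, 5.500], [14.250, 11.500]] (det J = 68.250).
Solving J·Δ = −F gives Δ = (-0.249, 1.646).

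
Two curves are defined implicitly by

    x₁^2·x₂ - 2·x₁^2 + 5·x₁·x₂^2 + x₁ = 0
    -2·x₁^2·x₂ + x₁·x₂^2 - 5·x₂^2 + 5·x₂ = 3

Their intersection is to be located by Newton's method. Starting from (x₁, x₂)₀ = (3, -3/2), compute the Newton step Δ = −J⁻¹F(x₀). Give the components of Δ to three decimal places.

(-0.500, 0.267)

At (3, -3/2): F = (5.250, 12.000).
Jacobian J = [[2·x₁·x₂ - 4·x₁ + 5·x₂^2 + 1, x₁^2 + 10·x₁·x₂], [-4·x₁·x₂ + x₂^2, -2·x₁^2 + 2·x₁·x₂ - 10·x₂ + 5]].
At the point, J = [[-8.750, -36.000], [20.250, -7.000]] (det J = 790.250).
Solving J·Δ = −F gives Δ = (-0.500, 0.267).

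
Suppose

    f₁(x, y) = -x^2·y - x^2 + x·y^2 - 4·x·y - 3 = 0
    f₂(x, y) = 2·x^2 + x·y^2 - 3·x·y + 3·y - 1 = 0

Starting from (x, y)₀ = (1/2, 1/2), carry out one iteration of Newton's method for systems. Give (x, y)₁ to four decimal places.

(-1.0120, 0.8795)

At (1/2, 1/2): F = (-4.2500, 0.3750).
Jacobian J = [[-2·x·y - 2·x + y^2 - 4·y, -x^2 + 2·x·y - 4·x], [4·x + y^2 - 3·y, 2·x·y - 3·x + 3]].
At the point, J = [[-3.2500, -1.7500], [0.7500, 2.0000]] (det J = -5.1875).
Solving J·Δ = −F gives Δ = (-1.5120, 0.3795).
Then the next iterate is (x, y)₁ = (-1.0120, 0.8795).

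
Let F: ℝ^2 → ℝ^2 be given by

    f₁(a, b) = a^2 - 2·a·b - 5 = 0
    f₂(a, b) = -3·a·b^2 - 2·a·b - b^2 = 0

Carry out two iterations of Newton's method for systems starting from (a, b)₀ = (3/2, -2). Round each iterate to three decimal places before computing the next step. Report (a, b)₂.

(1.586, -0.734)

At (3/2, -2): F = (3.250, -16.000).
Jacobian J = [[2·a - 2·b, -2·a], [-3·b^2 - 2·b, -6·a·b - 2·a - 2·b]].
At the point, J = [[7.000, -3.000], [-8.000, 19.000]] (det J = 109.000).
Solving J·Δ = −F gives Δ = (-0.126, 0.789).
Then the next iterate is (a, b)₁ = (1.374, -1.211).
Round to (1.374, -1.211) and repeat: F = (0.21570, -4.18369), J = [[5.170, -2.748], [-1.97756, 9.65748]].
Δ = (0.212, 0.477), so (a, b)₂ = (1.586, -0.734).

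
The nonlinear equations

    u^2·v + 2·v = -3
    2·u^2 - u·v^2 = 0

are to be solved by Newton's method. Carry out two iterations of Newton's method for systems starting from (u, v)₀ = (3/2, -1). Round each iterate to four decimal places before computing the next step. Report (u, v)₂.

At (3/2, -1): F = (-1.2500, 3.0000).
Jacobian J = [[2·u·v, u^2 + 2], [4·u - v^2, -2·u·v]].
At the point, J = [[-3.0000, 4.2500], [5.0000, 3.0000]] (det J = -30.2500).
Solving J·Δ = −F gives Δ = (-0.5455, -0.0909).
Then the next iterate is (u, v)₁ = (0.9545, -1.0909).
Round to (0.9545, -1.0909) and repeat: F = (-0.175687, 0.686226), J = [[-2.082528, 2.911070], [2.627937, 2.082528]].
Δ = (-0.1972, -0.0807), so (u, v)₂ = (0.7573, -1.1716).

(0.7573, -1.1716)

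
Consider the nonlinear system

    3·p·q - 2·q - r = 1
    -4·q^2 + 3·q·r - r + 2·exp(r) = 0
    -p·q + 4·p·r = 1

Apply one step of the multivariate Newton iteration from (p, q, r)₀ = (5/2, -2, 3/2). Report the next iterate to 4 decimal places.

(1.1934, -1.0846, 0.8741)

At (5/2, -2, 3/2): F = (-13.5000, -17.536622, 19.0000).
Jacobian J = [[3·q, 3·p - 2, -1], [0, -8·q + 3·r, 3·q + 2·exp(r) - 1], [-q + 4·r, -p, 4·p]].
At the point, J = [[-6.0000, 5.5000, -1.0000], [0.0000, 20.5000, 1.963378], [8.0000, -2.5000, 10.0000]] (det J = -1009.062034).
Solving J·Δ = −F gives Δ = (-1.3066, 0.9154, -0.6259).
Then the next iterate is (p, q, r)₁ = (1.1934, -1.0846, 0.8741).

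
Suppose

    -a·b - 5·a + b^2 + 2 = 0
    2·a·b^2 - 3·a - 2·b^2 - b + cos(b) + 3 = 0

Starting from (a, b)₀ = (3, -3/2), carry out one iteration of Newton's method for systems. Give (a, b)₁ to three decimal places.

(0.992, -1.370)

At (3, -3/2): F = (-6.250, 4.57074).
Jacobian J = [[-b - 5, -a + 2·b], [2·b^2 - 3, 4·a·b - 4·b - sin(b) - 1]].
At the point, J = [[-3.500, -6.000], [1.500, -12.00251]] (det J = 51.00877).
Solving J·Δ = −F gives Δ = (-2.008, 0.130).
Then the next iterate is (a, b)₁ = (0.992, -1.370).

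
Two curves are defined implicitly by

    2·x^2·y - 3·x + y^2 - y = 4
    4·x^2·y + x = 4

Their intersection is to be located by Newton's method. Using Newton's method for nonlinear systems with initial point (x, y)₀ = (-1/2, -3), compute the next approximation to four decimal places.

(-0.0343, -1.5543)

At (-1/2, -3): F = (8.0000, -7.5000).
Jacobian J = [[4·x·y - 3, 2·x^2 + 2·y - 1], [8·x·y + 1, 4·x^2]].
At the point, J = [[3.0000, -6.5000], [13.0000, 1.0000]] (det J = 87.5000).
Solving J·Δ = −F gives Δ = (0.4657, 1.4457).
Then the next iterate is (x, y)₁ = (-0.0343, -1.5543).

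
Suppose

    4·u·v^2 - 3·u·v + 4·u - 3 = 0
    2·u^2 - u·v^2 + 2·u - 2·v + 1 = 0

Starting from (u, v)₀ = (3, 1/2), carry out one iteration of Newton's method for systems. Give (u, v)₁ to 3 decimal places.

(1.174, 0.130)

At (3, 1/2): F = (7.500, 23.250).
Jacobian J = [[4·v^2 - 3·v + 4, 8·u·v - 3·u], [4·u - v^2 + 2, -2·u·v - 2]].
At the point, J = [[3.500, 3.000], [13.750, -5.000]] (det J = -58.750).
Solving J·Δ = −F gives Δ = (-1.826, -0.370).
Then the next iterate is (u, v)₁ = (1.174, 0.130).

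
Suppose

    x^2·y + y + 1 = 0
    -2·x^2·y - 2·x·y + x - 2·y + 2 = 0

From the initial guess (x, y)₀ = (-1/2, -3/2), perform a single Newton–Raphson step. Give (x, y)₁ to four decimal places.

(-1.4643, 0.3571)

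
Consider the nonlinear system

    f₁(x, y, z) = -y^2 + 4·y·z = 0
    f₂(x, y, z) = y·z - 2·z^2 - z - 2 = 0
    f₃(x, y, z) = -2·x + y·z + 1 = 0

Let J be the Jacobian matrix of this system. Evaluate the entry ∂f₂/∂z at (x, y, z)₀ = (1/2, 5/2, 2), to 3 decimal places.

-6.500

∂f₂/∂z = y - 4·z - 1.
At (1/2, 5/2, 2) this is -6.500.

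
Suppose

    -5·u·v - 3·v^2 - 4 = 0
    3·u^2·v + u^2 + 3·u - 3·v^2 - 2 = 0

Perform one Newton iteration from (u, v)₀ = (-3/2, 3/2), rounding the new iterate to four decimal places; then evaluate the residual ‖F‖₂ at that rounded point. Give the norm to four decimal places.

34.5795

At (-3/2, 3/2): F = (0.5000, -0.8750).
Jacobian J = [[-5·v, -5·u - 6·v], [6·u·v + 2·u + 3, 3·u^2 - 6·v]].
At the point, J = [[-7.5000, -1.5000], [-13.5000, -2.2500]] (det J = -3.3750).
Solving J·Δ = −F gives Δ = (-0.7222, 3.9444).
Then the next iterate is (u, v)₁ = (-2.2222, 5.4444).
Re-evaluating at (-2.2222, 5.4444): F = (-32.431746, -11.996737), so ‖F‖₂ = 34.5795.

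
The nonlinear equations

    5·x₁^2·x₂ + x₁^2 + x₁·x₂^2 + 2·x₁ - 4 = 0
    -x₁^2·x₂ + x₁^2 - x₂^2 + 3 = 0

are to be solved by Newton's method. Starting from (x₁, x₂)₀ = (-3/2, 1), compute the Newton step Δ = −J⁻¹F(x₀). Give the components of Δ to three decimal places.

At (-3/2, 1): F = (5.000, 2.000).
Jacobian J = [[10·x₁·x₂ + 2·x₁ + x₂^2 + 2, 5·x₁^2 + 2·x₁·x₂], [-2·x₁·x₂ + 2·x₁, -x₁^2 - 2·x₂]].
At the point, J = [[-15.000, 8.250], [0.000, -4.250]] (det J = 63.750).
Solving J·Δ = −F gives Δ = (0.592, 0.471).

(0.592, 0.471)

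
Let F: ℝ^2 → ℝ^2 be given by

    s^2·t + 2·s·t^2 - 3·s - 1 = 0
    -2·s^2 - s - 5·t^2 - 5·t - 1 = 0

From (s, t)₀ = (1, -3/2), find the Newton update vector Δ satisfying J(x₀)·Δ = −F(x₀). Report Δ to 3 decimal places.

(-1.219, 0.166)

At (1, -3/2): F = (-1.000, -7.750).
Jacobian J = [[2·s·t + 2·t^2 - 3, s^2 + 4·s·t], [-4·s - 1, -10·t - 5]].
At the point, J = [[-1.500, -5.000], [-5.000, 10.000]] (det J = -40.000).
Solving J·Δ = −F gives Δ = (-1.219, 0.166).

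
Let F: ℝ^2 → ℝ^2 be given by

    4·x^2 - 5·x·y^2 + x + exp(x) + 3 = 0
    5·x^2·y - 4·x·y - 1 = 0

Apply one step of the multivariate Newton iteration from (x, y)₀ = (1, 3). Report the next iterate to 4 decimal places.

(0.9492, 1.9136)

At (1, 3): F = (-34.281718, 2.0000).
Jacobian J = [[8·x - 5·y^2 + exp(x) + 1, -10·x·y], [10·x·y - 4·y, 5·x^2 - 4·x]].
At the point, J = [[-33.281718, -30.0000], [18.0000, 1.0000]] (det J = 506.718282).
Solving J·Δ = −F gives Δ = (-0.0508, -1.0864).
Then the next iterate is (x, y)₁ = (0.9492, 1.9136).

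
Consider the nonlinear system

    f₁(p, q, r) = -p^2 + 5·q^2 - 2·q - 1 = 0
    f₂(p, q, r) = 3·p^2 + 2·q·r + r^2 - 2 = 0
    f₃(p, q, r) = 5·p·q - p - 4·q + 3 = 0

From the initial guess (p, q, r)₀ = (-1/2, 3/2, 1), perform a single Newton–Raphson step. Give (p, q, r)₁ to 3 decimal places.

(-0.107, 0.931, 0.913)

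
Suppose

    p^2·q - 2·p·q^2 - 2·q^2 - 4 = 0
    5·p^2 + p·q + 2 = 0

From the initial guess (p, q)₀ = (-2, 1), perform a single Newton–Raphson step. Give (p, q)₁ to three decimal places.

(-1.000, 1.500)

At (-2, 1): F = (2.000, 20.000).
Jacobian J = [[2·p·q - 2·q^2, p^2 - 4·p·q - 4·q], [10·p + q, p]].
At the point, J = [[-6.000, 8.000], [-19.000, -2.000]] (det J = 164.000).
Solving J·Δ = −F gives Δ = (1.000, 0.500).
Then the next iterate is (p, q)₁ = (-1.000, 1.500).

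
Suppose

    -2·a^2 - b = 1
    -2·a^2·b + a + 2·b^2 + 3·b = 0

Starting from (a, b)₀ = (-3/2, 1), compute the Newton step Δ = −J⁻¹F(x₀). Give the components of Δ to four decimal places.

(0.7841, -1.7955)

At (-3/2, 1): F = (-6.5000, -1.0000).
Jacobian J = [[-4·a, -1], [-4·a·b + 1, -2·a^2 + 4·b + 3]].
At the point, J = [[6.0000, -1.0000], [7.0000, 2.5000]] (det J = 22.0000).
Solving J·Δ = −F gives Δ = (0.7841, -1.7955).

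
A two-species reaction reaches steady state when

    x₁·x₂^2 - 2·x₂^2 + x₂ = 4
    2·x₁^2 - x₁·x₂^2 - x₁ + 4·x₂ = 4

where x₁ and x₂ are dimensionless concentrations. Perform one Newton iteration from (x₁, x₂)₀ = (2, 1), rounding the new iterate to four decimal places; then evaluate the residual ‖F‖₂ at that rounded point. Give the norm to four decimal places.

At (2, 1): F = (-3.0000, 4.0000).
Jacobian J = [[x₂^2, 2·x₁·x₂ - 4·x₂ + 1], [4·x₁ - x₂^2 - 1, -2·x₁·x₂ + 4]].
At the point, J = [[1.0000, 1.0000], [6.0000, 0.0000]] (det J = -6.0000).
Solving J·Δ = −F gives Δ = (-0.6667, 3.6667).
Then the next iterate is (x₁, x₂)₁ = (1.3333, 4.6667).
Re-evaluating at (1.3333, 4.6667): F = (-13.852752, -12.147848), so ‖F‖₂ = 18.4247.

18.4247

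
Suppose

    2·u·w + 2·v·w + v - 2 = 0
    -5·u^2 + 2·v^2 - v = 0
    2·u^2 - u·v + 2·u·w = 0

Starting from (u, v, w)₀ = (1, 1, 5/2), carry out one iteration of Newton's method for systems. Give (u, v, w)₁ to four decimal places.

(0.5106, 0.7021, 1.3085)

At (1, 1, 5/2): F = (9.0000, -4.0000, 6.0000).
Jacobian J = [[2·w, 2·w + 1, 2·u + 2·v], [-10·u, 4·v - 1, 0], [4·u - v + 2·w, -u, 2·u]].
At the point, J = [[5.0000, 6.0000, 4.0000], [-10.0000, 3.0000, 0.0000], [8.0000, -1.0000, 2.0000]] (det J = 94.0000).
Solving J·Δ = −F gives Δ = (-0.4894, -0.2979, -1.1915).
Then the next iterate is (u, v, w)₁ = (0.5106, 0.7021, 1.3085).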